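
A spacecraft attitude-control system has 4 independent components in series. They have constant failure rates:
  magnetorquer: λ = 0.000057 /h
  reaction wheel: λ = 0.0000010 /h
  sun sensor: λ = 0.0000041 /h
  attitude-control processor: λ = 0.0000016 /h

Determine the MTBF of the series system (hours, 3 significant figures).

Series of exponential components: λ_sys = Σ λ_i
λ_sys = 0.000057 + 0.0000010 + 0.0000041 + 0.0000016 = 6.3700e-05 /h
MTBF = 1 / λ_sys = 15700 h

15700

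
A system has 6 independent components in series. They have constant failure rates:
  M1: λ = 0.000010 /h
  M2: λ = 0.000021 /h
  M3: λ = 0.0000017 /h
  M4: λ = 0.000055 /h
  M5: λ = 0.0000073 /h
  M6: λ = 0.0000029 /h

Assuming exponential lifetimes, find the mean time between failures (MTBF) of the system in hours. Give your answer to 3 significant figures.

10200

Series of exponential components: λ_sys = Σ λ_i
λ_sys = 0.000010 + 0.000021 + 0.0000017 + 0.000055 + 0.0000073 + 0.0000029 = 9.7900e-05 /h
MTBF = 1 / λ_sys = 10200 h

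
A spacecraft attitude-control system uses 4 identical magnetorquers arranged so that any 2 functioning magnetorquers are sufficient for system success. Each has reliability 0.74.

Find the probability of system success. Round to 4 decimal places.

0.9434

R = Σ_{i=2}^{4} C(4,i) p^i (1−p)^{4−i} with p = 0.74
C(4,2)·0.74^2·0.26^2 = 0.222107
C(4,3)·0.74^3·0.26^1 = 0.421433
C(4,4)·0.74^4·0.26^0 = 0.299866
Sum = 0.9434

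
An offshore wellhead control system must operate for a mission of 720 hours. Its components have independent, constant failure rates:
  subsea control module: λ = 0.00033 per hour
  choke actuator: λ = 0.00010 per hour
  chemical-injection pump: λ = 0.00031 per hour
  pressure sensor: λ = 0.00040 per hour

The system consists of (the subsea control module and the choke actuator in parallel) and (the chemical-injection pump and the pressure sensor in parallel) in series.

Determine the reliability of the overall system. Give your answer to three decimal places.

R(subsea control module) = exp(−0.00033 × 720) = 0.78852
R(choke actuator) = exp(−0.00010 × 720) = 0.93053
R(chemical-injection pump) = exp(−0.00031 × 720) = 0.79995
R(pressure sensor) = exp(−0.00040 × 720) = 0.74976
Parallel (subsea control module and choke actuator): 1 − (1 − 0.78852)(1 − 0.93053) = 0.98531
Parallel (chemical-injection pump and pressure sensor): 1 − (1 − 0.79995)(1 − 0.74976) = 0.94994
Series ([0.98531] and [0.94994]): 0.98531 × 0.94994 = 0.936

0.936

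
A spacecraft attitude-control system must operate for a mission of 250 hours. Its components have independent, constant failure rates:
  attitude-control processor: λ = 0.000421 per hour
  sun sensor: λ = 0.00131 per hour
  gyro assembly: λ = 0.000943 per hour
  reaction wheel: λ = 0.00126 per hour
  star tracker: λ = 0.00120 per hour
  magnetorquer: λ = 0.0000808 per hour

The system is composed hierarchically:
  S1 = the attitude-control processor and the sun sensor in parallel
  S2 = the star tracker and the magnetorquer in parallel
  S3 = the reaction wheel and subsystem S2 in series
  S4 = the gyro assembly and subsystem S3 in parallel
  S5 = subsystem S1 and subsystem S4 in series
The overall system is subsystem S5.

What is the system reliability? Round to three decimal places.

0.916

R(attitude-control processor) = exp(−0.000421 × 250) = 0.90010
R(sun sensor) = exp(−0.00131 × 250) = 0.72072
R(gyro assembly) = exp(−0.000943 × 250) = 0.78998
R(reaction wheel) = exp(−0.00126 × 250) = 0.72979
R(star tracker) = exp(−0.00120 × 250) = 0.74082
R(magnetorquer) = exp(−0.0000808 × 250) = 0.98000
Parallel (attitude-control processor and sun sensor): 1 − (1 − 0.90010)(1 − 0.72072) = 0.97210
Parallel (star tracker and magnetorquer): 1 − (1 − 0.74082)(1 − 0.98000) = 0.99482
Series (reaction wheel and [0.99482]): 0.72979 × 0.99482 = 0.72601
Parallel (gyro assembly and [0.72601]): 1 − (1 − 0.78998)(1 − 0.72601) = 0.94246
Series ([0.97210] and [0.94246]): 0.97210 × 0.94246 = 0.916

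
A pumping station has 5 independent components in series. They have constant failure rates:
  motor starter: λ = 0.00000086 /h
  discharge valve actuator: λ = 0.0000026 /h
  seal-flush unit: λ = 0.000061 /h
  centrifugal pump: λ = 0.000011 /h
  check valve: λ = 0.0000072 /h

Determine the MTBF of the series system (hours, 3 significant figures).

12100

Series of exponential components: λ_sys = Σ λ_i
λ_sys = 0.00000086 + 0.0000026 + 0.000061 + 0.000011 + 0.0000072 = 8.2660e-05 /h
MTBF = 1 / λ_sys = 12100 h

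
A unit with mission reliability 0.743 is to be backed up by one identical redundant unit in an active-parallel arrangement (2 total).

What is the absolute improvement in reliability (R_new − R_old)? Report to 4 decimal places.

0.1910

R_before = 0.743
R_after = 1 − (1 − 0.743)^2 = 0.9340
ΔR = 0.9340 − 0.743 = 0.1910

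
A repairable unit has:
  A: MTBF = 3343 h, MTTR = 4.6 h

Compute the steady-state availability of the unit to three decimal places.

A(A) = MTBF/(MTBF+MTTR) = 3343/(3343+4.6) = 0.999

0.999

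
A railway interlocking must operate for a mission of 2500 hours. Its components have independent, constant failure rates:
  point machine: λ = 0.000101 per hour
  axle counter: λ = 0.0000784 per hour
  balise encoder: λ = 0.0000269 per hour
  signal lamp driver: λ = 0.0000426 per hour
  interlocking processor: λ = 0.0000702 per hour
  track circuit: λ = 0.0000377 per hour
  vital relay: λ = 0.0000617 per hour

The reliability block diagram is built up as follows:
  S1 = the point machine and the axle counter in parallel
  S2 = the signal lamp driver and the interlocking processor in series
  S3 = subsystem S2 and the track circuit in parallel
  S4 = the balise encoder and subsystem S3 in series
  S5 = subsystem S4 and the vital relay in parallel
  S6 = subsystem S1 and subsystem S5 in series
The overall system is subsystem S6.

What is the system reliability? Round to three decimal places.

0.949

R(point machine) = exp(−0.000101 × 2500) = 0.77686
R(axle counter) = exp(−0.0000784 × 2500) = 0.82201
R(balise encoder) = exp(−0.0000269 × 2500) = 0.93496
R(signal lamp driver) = exp(−0.0000426 × 2500) = 0.89898
R(interlocking processor) = exp(−0.0000702 × 2500) = 0.83904
R(track circuit) = exp(−0.0000377 × 2500) = 0.91006
R(vital relay) = exp(−0.0000617 × 2500) = 0.85706
Parallel (point machine and axle counter): 1 − (1 − 0.77686)(1 − 0.82201) = 0.96028
Series (signal lamp driver and interlocking processor): 0.89898 × 0.83904 = 0.75428
Parallel ([0.75428] and track circuit): 1 − (1 − 0.75428)(1 − 0.91006) = 0.97790
Series (balise encoder and [0.97790]): 0.93496 × 0.97790 = 0.91430
Parallel ([0.91430] and vital relay): 1 − (1 − 0.91430)(1 − 0.85706) = 0.98775
Series ([0.96028] and [0.98775]): 0.96028 × 0.98775 = 0.949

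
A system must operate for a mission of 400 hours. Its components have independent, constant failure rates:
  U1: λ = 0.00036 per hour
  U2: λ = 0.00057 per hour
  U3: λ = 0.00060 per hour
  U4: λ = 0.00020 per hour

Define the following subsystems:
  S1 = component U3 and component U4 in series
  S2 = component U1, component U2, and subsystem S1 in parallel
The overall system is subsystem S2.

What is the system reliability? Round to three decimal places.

0.993

R(U1) = exp(−0.00036 × 400) = 0.86589
R(U2) = exp(−0.00057 × 400) = 0.79612
R(U3) = exp(−0.00060 × 400) = 0.78663
R(U4) = exp(−0.00020 × 400) = 0.92312
Series (U3 and U4): 0.78663 × 0.92312 = 0.72615
Parallel (U1, U2, and [0.72615]): 1 − (1 − 0.86589)(1 − 0.79612)(1 − 0.72615) = 0.993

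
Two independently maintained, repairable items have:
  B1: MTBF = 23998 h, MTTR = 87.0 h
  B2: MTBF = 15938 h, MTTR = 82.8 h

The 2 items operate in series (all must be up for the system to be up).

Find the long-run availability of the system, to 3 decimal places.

0.991

A(B1) = MTBF/(MTBF+MTTR) = 23998/(23998+87.0) = 0.996388
A(B2) = MTBF/(MTBF+MTTR) = 15938/(15938+82.8) = 0.994832
Series availability: 0.996388 × 0.994832 = 0.991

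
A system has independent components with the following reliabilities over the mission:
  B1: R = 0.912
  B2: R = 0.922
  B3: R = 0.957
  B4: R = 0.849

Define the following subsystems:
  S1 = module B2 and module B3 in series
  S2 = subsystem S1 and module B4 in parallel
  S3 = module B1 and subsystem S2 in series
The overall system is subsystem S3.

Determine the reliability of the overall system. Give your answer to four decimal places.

0.8958

Series (B2 and B3): 0.922000 × 0.957000 = 0.882354
Parallel ([0.882354] and B4): 1 − (1 − 0.882354)(1 − 0.849000) = 0.982235
Series (B1 and [0.982235]): 0.912000 × 0.982235 = 0.8958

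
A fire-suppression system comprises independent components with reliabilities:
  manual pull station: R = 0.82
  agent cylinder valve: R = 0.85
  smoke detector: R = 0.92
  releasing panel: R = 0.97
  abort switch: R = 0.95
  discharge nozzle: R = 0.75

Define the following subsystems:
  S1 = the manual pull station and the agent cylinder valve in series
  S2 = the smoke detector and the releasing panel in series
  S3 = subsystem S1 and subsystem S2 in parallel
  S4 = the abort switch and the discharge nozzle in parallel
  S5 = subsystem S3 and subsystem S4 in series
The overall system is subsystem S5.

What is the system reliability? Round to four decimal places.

0.9553

Series (manual pull station and agent cylinder valve): 0.820000 × 0.850000 = 0.697000
Series (smoke detector and releasing panel): 0.920000 × 0.970000 = 0.892400
Parallel ([0.697000] and [0.892400]): 1 − (1 − 0.697000)(1 − 0.892400) = 0.967397
Parallel (abort switch and discharge nozzle): 1 − (1 − 0.950000)(1 − 0.750000) = 0.987500
Series ([0.967397] and [0.987500]): 0.967397 × 0.987500 = 0.9553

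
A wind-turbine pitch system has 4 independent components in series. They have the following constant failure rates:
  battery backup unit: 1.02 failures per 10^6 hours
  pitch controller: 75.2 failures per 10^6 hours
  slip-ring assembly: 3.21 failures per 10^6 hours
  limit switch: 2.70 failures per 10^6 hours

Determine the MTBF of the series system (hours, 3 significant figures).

Series of exponential components: λ_sys = Σ λ_i
λ_sys = 0.00000102 + 0.0000752 + 0.00000321 + 0.00000270 = 8.2130e-05 /h
MTBF = 1 / λ_sys = 12200 h

12200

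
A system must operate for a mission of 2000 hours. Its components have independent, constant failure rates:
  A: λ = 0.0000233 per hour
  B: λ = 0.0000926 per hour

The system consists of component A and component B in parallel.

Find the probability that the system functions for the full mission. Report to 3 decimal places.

0.992

R(A) = exp(−0.0000233 × 2000) = 0.95447
R(B) = exp(−0.0000926 × 2000) = 0.83094
Parallel (A and B): 1 − (1 − 0.95447)(1 − 0.83094) = 0.992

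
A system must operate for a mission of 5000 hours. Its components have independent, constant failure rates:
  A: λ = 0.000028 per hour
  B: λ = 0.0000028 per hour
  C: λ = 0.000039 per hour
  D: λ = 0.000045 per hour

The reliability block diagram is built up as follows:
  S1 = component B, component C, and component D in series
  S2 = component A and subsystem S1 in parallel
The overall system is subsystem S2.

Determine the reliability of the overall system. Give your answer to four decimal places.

0.9540

R(A) = exp(−0.000028 × 5000) = 0.869358
R(B) = exp(−0.0000028 × 5000) = 0.986098
R(C) = exp(−0.000039 × 5000) = 0.822835
R(D) = exp(−0.000045 × 5000) = 0.798516
Series (B, C, and D): 0.986098 × 0.822835 × 0.798516 = 0.647913
Parallel (A and [0.647913]): 1 − (1 − 0.869358)(1 − 0.647913) = 0.9540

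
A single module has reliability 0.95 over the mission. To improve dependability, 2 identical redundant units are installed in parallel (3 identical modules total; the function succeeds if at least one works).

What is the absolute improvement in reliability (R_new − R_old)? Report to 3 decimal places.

0.050

R_before = 0.95
R_after = 1 − (1 − 0.95)^3 = 1.000
ΔR = 1.000 − 0.95 = 0.050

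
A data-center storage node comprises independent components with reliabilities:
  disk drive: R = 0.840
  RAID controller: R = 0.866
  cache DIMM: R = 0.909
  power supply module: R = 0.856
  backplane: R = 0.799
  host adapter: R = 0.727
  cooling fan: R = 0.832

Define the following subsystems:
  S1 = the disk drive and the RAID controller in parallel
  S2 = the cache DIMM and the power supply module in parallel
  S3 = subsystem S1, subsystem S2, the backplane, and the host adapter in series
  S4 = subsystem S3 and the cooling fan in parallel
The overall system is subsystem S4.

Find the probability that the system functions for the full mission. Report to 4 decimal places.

Parallel (disk drive and RAID controller): 1 − (1 − 0.840000)(1 − 0.866000) = 0.978560
Parallel (cache DIMM and power supply module): 1 − (1 − 0.909000)(1 − 0.856000) = 0.986896
Series ([0.978560], [0.986896], backplane, and host adapter): 0.978560 × 0.986896 × 0.799000 × 0.727000 = 0.560971
Parallel ([0.560971] and cooling fan): 1 − (1 − 0.560971)(1 − 0.832000) = 0.9262

0.9262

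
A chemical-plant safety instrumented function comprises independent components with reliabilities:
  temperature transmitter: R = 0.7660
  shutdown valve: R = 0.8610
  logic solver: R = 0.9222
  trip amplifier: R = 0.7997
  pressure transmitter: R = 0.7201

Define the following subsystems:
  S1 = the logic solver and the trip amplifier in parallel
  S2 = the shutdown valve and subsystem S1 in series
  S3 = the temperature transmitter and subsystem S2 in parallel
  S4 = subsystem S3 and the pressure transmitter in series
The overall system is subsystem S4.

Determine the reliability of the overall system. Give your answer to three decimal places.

0.694

Parallel (logic solver and trip amplifier): 1 − (1 − 0.92220)(1 − 0.79970) = 0.98442
Series (shutdown valve and [0.98442]): 0.86100 × 0.98442 = 0.84759
Parallel (temperature transmitter and [0.84759]): 1 − (1 − 0.76600)(1 − 0.84759) = 0.96434
Series ([0.96434] and pressure transmitter): 0.96434 × 0.72010 = 0.694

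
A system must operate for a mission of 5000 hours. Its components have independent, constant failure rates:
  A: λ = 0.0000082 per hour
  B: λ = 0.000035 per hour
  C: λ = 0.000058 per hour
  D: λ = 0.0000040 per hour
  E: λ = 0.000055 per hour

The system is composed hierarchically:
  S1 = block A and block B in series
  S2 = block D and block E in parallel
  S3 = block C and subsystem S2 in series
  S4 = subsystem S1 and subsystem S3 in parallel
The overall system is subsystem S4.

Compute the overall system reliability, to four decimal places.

0.9504

R(A) = exp(−0.0000082 × 5000) = 0.959829
R(B) = exp(−0.000035 × 5000) = 0.839457
R(C) = exp(−0.000058 × 5000) = 0.748264
R(D) = exp(−0.0000040 × 5000) = 0.980199
R(E) = exp(−0.000055 × 5000) = 0.759572
Series (A and B): 0.959829 × 0.839457 = 0.805735
Parallel (D and E): 1 − (1 − 0.980199)(1 − 0.759572) = 0.995239
Series (C and [0.995239]): 0.748264 × 0.995239 = 0.744702
Parallel ([0.805735] and [0.744702]): 1 − (1 − 0.805735)(1 − 0.744702) = 0.9504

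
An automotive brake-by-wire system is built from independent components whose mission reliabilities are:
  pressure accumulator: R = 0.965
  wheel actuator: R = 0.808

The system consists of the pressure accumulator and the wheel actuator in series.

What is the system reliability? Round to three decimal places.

0.780

Series (pressure accumulator and wheel actuator): 0.96500 × 0.80800 = 0.780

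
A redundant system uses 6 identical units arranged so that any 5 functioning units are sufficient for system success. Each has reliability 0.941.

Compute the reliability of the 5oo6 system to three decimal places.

R = Σ_{i=5}^{6} C(6,i) p^i (1−p)^{6−i} with p = 0.941
C(6,5)·0.941^5·0.059^1 = 0.26119
C(6,6)·0.941^6·0.059^0 = 0.69428
Sum = 0.955

0.955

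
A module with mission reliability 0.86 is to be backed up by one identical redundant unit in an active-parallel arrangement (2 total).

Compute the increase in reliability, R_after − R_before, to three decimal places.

0.120

R_before = 0.86
R_after = 1 − (1 − 0.86)^2 = 0.980
ΔR = 0.980 − 0.86 = 0.120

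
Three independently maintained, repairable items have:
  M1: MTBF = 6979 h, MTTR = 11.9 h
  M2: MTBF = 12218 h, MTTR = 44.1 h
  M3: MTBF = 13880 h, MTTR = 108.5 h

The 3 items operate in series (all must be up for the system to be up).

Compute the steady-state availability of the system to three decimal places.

A(M1) = MTBF/(MTBF+MTTR) = 6979/(6979+11.9) = 0.998298
A(M2) = MTBF/(MTBF+MTTR) = 12218/(12218+44.1) = 0.996404
A(M3) = MTBF/(MTBF+MTTR) = 13880/(13880+108.5) = 0.992244
Series availability: 0.998298 × 0.996404 × 0.992244 = 0.987

0.987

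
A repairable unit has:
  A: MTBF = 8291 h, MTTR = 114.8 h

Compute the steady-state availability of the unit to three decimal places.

0.986

A(A) = MTBF/(MTBF+MTTR) = 8291/(8291+114.8) = 0.986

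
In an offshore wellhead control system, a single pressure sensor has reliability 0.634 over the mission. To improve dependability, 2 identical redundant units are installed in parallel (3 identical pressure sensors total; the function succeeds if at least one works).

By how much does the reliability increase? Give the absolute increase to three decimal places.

R_before = 0.634
R_after = 1 − (1 − 0.634)^3 = 0.951
ΔR = 0.951 − 0.634 = 0.317

0.317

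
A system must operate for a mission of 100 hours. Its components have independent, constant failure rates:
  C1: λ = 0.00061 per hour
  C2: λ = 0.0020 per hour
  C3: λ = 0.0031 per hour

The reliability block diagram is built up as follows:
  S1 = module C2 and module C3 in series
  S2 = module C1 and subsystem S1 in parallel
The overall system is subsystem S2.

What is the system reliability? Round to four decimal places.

R(C1) = exp(−0.00061 × 100) = 0.940823
R(C2) = exp(−0.0020 × 100) = 0.818731
R(C3) = exp(−0.0031 × 100) = 0.733447
Series (C2 and C3): 0.818731 × 0.733447 = 0.600496
Parallel (C1 and [0.600496]): 1 − (1 − 0.940823)(1 − 0.600496) = 0.9764

0.9764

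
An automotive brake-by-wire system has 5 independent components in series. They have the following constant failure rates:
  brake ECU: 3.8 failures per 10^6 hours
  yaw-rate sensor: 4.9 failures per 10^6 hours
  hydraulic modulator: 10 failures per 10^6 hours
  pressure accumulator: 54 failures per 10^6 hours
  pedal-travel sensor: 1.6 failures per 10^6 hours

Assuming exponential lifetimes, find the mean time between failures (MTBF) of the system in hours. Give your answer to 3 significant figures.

Series of exponential components: λ_sys = Σ λ_i
λ_sys = 0.0000038 + 0.0000049 + 0.000010 + 0.000054 + 0.0000016 = 7.4300e-05 /h
MTBF = 1 / λ_sys = 13500 h

13500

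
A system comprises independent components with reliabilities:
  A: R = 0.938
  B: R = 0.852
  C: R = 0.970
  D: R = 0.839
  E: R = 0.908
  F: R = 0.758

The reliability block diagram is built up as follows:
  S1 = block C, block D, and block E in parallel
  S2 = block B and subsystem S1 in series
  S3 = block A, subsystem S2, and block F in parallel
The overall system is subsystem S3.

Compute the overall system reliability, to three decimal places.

Parallel (C, D, and E): 1 − (1 − 0.97000)(1 − 0.83900)(1 − 0.90800) = 0.99956
Series (B and [0.99956]): 0.85200 × 0.99956 = 0.85163
Parallel (A, [0.85163], and F): 1 − (1 − 0.93800)(1 − 0.85163)(1 − 0.75800) = 0.998

0.998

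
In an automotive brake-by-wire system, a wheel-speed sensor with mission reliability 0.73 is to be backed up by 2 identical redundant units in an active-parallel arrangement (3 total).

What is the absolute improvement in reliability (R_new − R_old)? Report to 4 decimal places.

R_before = 0.73
R_after = 1 − (1 − 0.73)^3 = 0.9803
ΔR = 0.9803 − 0.73 = 0.2503

0.2503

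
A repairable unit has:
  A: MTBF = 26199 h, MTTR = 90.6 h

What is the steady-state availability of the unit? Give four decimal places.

0.9966

A(A) = MTBF/(MTBF+MTTR) = 26199/(26199+90.6) = 0.9966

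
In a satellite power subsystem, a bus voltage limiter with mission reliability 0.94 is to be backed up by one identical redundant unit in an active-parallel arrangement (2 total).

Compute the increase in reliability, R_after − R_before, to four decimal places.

R_before = 0.94
R_after = 1 − (1 − 0.94)^2 = 0.9964
ΔR = 0.9964 − 0.94 = 0.0564

0.0564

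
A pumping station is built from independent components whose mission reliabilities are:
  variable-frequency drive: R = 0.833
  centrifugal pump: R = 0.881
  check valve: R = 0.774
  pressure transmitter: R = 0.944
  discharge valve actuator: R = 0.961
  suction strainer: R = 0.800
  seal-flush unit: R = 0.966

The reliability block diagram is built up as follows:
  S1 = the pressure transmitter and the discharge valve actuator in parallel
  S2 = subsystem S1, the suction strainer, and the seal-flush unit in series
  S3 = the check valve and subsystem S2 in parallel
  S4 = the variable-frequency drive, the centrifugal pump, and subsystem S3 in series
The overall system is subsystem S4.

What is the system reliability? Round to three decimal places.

0.696

Parallel (pressure transmitter and discharge valve actuator): 1 − (1 − 0.94400)(1 − 0.96100) = 0.99782
Series ([0.99782], suction strainer, and seal-flush unit): 0.99782 × 0.80000 × 0.96600 = 0.77112
Parallel (check valve and [0.77112]): 1 − (1 − 0.77400)(1 − 0.77112) = 0.94827
Series (variable-frequency drive, centrifugal pump, and [0.94827]): 0.83300 × 0.88100 × 0.94827 = 0.696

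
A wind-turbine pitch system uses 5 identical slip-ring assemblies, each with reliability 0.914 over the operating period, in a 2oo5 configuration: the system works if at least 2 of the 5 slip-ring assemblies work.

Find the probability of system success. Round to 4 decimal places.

0.9997

R = Σ_{i=2}^{5} C(5,i) p^i (1−p)^{5−i} with p = 0.914
C(5,2)·0.914^2·0.086^3 = 0.005314
C(5,3)·0.914^3·0.086^2 = 0.056472
C(5,4)·0.914^4·0.086^1 = 0.300091
C(5,5)·0.914^5·0.086^0 = 0.637868
Sum = 0.9997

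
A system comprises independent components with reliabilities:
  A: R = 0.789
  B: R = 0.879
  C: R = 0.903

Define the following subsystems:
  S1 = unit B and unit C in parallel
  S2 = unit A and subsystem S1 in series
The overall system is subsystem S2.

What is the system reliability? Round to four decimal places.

0.7797

Parallel (B and C): 1 − (1 − 0.879000)(1 − 0.903000) = 0.988263
Series (A and [0.988263]): 0.789000 × 0.988263 = 0.7797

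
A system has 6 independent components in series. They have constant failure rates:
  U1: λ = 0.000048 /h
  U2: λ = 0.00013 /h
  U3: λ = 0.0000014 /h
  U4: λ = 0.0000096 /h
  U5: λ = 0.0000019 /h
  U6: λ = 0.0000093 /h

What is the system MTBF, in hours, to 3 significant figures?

5000

Series of exponential components: λ_sys = Σ λ_i
λ_sys = 0.000048 + 0.00013 + 0.0000014 + 0.0000096 + 0.0000019 + 0.0000093 = 2.0020e-04 /h
MTBF = 1 / λ_sys = 5000 h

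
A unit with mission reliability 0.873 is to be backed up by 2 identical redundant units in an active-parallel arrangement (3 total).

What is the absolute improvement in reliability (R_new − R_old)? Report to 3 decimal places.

R_before = 0.873
R_after = 1 − (1 − 0.873)^3 = 0.998
ΔR = 0.998 − 0.873 = 0.125

0.125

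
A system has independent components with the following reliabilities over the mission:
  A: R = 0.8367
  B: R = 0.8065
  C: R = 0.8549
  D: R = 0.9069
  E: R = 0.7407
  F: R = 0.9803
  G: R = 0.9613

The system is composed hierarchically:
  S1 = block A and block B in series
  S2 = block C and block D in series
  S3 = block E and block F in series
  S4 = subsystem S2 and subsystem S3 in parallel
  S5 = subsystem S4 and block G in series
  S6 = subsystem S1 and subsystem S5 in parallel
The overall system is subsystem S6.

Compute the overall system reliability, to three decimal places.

0.968

Series (A and B): 0.83670 × 0.80650 = 0.67480
Series (C and D): 0.85490 × 0.90690 = 0.77531
Series (E and F): 0.74070 × 0.98030 = 0.72611
Parallel ([0.77531] and [0.72611]): 1 − (1 − 0.77531)(1 − 0.72611) = 0.93846
Series ([0.93846] and G): 0.93846 × 0.96130 = 0.90214
Parallel ([0.67480] and [0.90214]): 1 − (1 − 0.67480)(1 − 0.90214) = 0.968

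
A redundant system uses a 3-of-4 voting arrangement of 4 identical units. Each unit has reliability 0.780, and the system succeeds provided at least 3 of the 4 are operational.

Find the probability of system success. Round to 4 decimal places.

R = Σ_{i=3}^{4} C(4,i) p^i (1−p)^{4−i} with p = 0.780
C(4,3)·0.780^3·0.220^1 = 0.417606
C(4,4)·0.780^4·0.220^0 = 0.370151
Sum = 0.7878

0.7878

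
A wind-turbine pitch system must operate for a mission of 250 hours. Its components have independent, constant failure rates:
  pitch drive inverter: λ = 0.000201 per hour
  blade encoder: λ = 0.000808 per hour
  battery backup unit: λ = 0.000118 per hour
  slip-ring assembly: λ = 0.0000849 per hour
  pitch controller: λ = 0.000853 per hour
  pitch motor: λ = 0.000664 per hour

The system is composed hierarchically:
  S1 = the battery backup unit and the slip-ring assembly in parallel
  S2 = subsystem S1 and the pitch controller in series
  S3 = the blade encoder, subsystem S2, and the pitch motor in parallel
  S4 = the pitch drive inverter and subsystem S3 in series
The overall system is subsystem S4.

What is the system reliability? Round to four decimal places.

0.9459

R(pitch drive inverter) = exp(−0.000201 × 250) = 0.950992
R(blade encoder) = exp(−0.000808 × 250) = 0.817095
R(battery backup unit) = exp(−0.000118 × 250) = 0.970931
R(slip-ring assembly) = exp(−0.0000849 × 250) = 0.978999
R(pitch controller) = exp(−0.000853 × 250) = 0.807954
R(pitch motor) = exp(−0.000664 × 250) = 0.847046
Parallel (battery backup unit and slip-ring assembly): 1 − (1 − 0.970931)(1 − 0.978999) = 0.999390
Series ([0.999390] and pitch controller): 0.999390 × 0.807954 = 0.807461
Parallel (blade encoder, [0.807461], and pitch motor): 1 − (1 − 0.817095)(1 − 0.807461)(1 − 0.847046) = 0.994614
Series (pitch drive inverter and [0.994614]): 0.950992 × 0.994614 = 0.9459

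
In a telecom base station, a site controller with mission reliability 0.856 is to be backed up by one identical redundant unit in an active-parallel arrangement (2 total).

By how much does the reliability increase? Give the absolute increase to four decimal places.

R_before = 0.856
R_after = 1 − (1 − 0.856)^2 = 0.9793
ΔR = 0.9793 − 0.856 = 0.1233

0.1233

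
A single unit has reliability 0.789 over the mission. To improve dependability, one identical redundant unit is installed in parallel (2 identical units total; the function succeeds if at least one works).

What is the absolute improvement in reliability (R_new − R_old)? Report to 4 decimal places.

0.1665

R_before = 0.789
R_after = 1 − (1 − 0.789)^2 = 0.9555
ΔR = 0.9555 − 0.789 = 0.1665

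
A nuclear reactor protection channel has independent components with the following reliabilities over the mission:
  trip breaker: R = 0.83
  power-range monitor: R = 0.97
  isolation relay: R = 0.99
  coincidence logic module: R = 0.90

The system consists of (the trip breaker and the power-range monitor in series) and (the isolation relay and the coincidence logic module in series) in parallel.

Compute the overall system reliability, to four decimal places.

Series (trip breaker and power-range monitor): 0.830000 × 0.970000 = 0.805100
Series (isolation relay and coincidence logic module): 0.990000 × 0.900000 = 0.891000
Parallel ([0.805100] and [0.891000]): 1 − (1 − 0.805100)(1 − 0.891000) = 0.9788

0.9788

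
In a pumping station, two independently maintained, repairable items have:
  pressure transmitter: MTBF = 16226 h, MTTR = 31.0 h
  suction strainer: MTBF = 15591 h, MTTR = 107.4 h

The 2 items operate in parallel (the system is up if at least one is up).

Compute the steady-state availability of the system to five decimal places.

A(pressure transmitter) = MTBF/(MTBF+MTTR) = 16226/(16226+31.0) = 0.998093
A(suction strainer) = MTBF/(MTBF+MTTR) = 15591/(15591+107.4) = 0.993159
Parallel availability: 1 − (1 − 0.998093)(1 − 0.993159) = 0.99999

0.99999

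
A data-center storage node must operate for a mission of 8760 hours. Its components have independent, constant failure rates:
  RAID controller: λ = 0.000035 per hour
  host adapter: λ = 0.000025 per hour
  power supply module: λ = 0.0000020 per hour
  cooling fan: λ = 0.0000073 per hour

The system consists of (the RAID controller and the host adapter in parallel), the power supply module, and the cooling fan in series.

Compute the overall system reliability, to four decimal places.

R(RAID controller) = exp(−0.000035 × 8760) = 0.735945
R(host adapter) = exp(−0.000025 × 8760) = 0.803322
R(power supply module) = exp(−0.0000020 × 8760) = 0.982633
R(cooling fan) = exp(−0.0000073 × 8760) = 0.938054
Parallel (RAID controller and host adapter): 1 − (1 − 0.735945)(1 − 0.803322) = 0.948066
Series ([0.948066], power supply module, and cooling fan): 0.948066 × 0.982633 × 0.938054 = 0.8739

0.8739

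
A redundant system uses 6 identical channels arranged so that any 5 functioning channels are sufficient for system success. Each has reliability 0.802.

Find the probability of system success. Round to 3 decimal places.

R = Σ_{i=5}^{6} C(6,i) p^i (1−p)^{6−i} with p = 0.802
C(6,5)·0.802^5·0.198^1 = 0.39417
C(6,6)·0.802^6·0.198^0 = 0.26610
Sum = 0.660

0.660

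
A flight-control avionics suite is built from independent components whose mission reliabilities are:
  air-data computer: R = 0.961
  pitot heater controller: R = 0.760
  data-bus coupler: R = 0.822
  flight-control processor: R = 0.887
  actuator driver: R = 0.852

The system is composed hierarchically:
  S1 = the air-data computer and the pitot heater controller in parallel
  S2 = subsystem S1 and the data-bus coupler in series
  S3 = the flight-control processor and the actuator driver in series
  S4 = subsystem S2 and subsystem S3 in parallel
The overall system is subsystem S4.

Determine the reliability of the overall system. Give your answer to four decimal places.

Parallel (air-data computer and pitot heater controller): 1 − (1 − 0.961000)(1 − 0.760000) = 0.990640
Series ([0.990640] and data-bus coupler): 0.990640 × 0.822000 = 0.814306
Series (flight-control processor and actuator driver): 0.887000 × 0.852000 = 0.755724
Parallel ([0.814306] and [0.755724]): 1 − (1 − 0.814306)(1 − 0.755724) = 0.9546

0.9546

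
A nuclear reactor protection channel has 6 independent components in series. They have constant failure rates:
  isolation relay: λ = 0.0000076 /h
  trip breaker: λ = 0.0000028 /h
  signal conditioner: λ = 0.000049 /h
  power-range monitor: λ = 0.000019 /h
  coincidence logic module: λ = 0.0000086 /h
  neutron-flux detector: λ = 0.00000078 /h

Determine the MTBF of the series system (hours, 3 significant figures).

Series of exponential components: λ_sys = Σ λ_i
λ_sys = 0.0000076 + 0.0000028 + 0.000049 + 0.000019 + 0.0000086 + 0.00000078 = 8.7780e-05 /h
MTBF = 1 / λ_sys = 11400 h

11400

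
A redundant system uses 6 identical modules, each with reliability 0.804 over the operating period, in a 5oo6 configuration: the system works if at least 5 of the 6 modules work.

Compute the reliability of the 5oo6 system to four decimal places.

0.6652

R = Σ_{i=5}^{6} C(6,i) p^i (1−p)^{6−i} with p = 0.804
C(6,5)·0.804^5·0.196^1 = 0.395082
C(6,6)·0.804^6·0.196^0 = 0.270107
Sum = 0.6652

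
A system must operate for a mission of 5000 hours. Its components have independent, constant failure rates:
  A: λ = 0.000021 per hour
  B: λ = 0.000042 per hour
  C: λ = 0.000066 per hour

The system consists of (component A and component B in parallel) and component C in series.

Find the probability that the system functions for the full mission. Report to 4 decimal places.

R(A) = exp(−0.000021 × 5000) = 0.900325
R(B) = exp(−0.000042 × 5000) = 0.810584
R(C) = exp(−0.000066 × 5000) = 0.718924
Parallel (A and B): 1 − (1 − 0.900325)(1 − 0.810584) = 0.981120
Series ([0.981120] and C): 0.981120 × 0.718924 = 0.7054

0.7054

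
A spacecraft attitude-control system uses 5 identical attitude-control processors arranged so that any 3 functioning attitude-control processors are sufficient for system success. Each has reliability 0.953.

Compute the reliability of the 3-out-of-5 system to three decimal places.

R = Σ_{i=3}^{5} C(5,i) p^i (1−p)^{5−i} with p = 0.953
C(5,3)·0.953^3·0.047^2 = 0.01912
C(5,4)·0.953^4·0.047^1 = 0.19384
C(5,5)·0.953^5·0.047^0 = 0.78608
Sum = 0.999

0.999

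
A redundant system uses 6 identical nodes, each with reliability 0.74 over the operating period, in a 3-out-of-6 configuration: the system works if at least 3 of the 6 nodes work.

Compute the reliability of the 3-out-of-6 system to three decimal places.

0.957

R = Σ_{i=3}^{6} C(6,i) p^i (1−p)^{6−i} with p = 0.74
C(6,3)·0.74^3·0.26^3 = 0.14244
C(6,4)·0.74^4·0.26^2 = 0.30406
C(6,5)·0.74^5·0.26^1 = 0.34617
C(6,6)·0.74^6·0.26^0 = 0.16421
Sum = 0.957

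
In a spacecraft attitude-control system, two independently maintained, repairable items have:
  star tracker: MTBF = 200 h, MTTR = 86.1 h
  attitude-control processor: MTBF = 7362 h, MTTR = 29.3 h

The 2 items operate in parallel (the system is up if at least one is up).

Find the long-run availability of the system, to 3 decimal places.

A(star tracker) = MTBF/(MTBF+MTTR) = 200/(200+86.1) = 0.699056
A(attitude-control processor) = MTBF/(MTBF+MTTR) = 7362/(7362+29.3) = 0.996036
Parallel availability: 1 − (1 − 0.699056)(1 − 0.996036) = 0.999

0.999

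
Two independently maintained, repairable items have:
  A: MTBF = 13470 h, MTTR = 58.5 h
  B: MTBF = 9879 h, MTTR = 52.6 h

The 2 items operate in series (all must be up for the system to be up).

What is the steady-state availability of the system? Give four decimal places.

A(A) = MTBF/(MTBF+MTTR) = 13470/(13470+58.5) = 0.995676
A(B) = MTBF/(MTBF+MTTR) = 9879/(9879+52.6) = 0.994704
Series availability: 0.995676 × 0.994704 = 0.9904

0.9904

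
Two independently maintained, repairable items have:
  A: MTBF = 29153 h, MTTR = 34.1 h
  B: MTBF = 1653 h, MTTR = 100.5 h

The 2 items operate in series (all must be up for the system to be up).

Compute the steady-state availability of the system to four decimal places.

A(A) = MTBF/(MTBF+MTTR) = 29153/(29153+34.1) = 0.998832
A(B) = MTBF/(MTBF+MTTR) = 1653/(1653+100.5) = 0.942686
Series availability: 0.998832 × 0.942686 = 0.9416

0.9416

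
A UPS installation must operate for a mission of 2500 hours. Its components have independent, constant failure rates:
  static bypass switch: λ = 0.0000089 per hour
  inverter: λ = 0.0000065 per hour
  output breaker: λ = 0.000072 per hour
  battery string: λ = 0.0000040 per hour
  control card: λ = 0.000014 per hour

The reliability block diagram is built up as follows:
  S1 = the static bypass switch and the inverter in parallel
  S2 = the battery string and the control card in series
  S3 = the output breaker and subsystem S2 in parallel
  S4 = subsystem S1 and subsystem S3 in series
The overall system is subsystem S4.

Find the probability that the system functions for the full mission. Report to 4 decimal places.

0.9924

R(static bypass switch) = exp(−0.0000089 × 2500) = 0.977996
R(inverter) = exp(−0.0000065 × 2500) = 0.983881
R(output breaker) = exp(−0.000072 × 2500) = 0.835270
R(battery string) = exp(−0.0000040 × 2500) = 0.990050
R(control card) = exp(−0.000014 × 2500) = 0.965605
Parallel (static bypass switch and inverter): 1 − (1 − 0.977996)(1 − 0.983881) = 0.999645
Series (battery string and control card): 0.990050 × 0.965605 = 0.955997
Parallel (output breaker and [0.955997]): 1 − (1 − 0.835270)(1 − 0.955997) = 0.992751
Series ([0.999645] and [0.992751]): 0.999645 × 0.992751 = 0.9924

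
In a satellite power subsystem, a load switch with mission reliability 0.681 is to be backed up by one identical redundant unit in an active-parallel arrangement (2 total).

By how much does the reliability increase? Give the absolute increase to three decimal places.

0.217

R_before = 0.681
R_after = 1 − (1 − 0.681)^2 = 0.898
ΔR = 0.898 − 0.681 = 0.217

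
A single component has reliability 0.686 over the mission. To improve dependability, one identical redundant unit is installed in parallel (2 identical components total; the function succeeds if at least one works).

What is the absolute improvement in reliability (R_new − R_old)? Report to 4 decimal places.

R_before = 0.686
R_after = 1 − (1 − 0.686)^2 = 0.9014
ΔR = 0.9014 − 0.686 = 0.2154

0.2154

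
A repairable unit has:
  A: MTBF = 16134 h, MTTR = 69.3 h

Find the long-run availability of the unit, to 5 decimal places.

A(A) = MTBF/(MTBF+MTTR) = 16134/(16134+69.3) = 0.99572

0.99572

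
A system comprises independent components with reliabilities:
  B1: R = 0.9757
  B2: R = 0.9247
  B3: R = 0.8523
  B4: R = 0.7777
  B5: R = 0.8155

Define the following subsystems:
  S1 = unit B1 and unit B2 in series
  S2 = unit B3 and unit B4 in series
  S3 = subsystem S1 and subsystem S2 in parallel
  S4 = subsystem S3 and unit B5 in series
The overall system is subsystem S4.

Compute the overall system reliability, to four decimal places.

0.7886

Series (B1 and B2): 0.975700 × 0.924700 = 0.902230
Series (B3 and B4): 0.852300 × 0.777700 = 0.662834
Parallel ([0.902230] and [0.662834]): 1 − (1 − 0.902230)(1 − 0.662834) = 0.967035
Series ([0.967035] and B5): 0.967035 × 0.815500 = 0.7886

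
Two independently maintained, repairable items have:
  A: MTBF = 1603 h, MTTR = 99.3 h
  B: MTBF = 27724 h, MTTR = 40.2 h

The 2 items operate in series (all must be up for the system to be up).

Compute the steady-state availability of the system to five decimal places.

A(A) = MTBF/(MTBF+MTTR) = 1603/(1603+99.3) = 0.941667
A(B) = MTBF/(MTBF+MTTR) = 27724/(27724+40.2) = 0.998552
Series availability: 0.941667 × 0.998552 = 0.94030

0.94030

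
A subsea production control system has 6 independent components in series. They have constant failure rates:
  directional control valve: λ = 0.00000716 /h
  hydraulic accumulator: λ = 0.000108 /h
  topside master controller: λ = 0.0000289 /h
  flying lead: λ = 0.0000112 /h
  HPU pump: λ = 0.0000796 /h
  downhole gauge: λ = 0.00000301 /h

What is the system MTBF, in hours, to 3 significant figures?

Series of exponential components: λ_sys = Σ λ_i
λ_sys = 0.00000716 + 0.000108 + 0.0000289 + 0.0000112 + 0.0000796 + 0.00000301 = 2.3787e-04 /h
MTBF = 1 / λ_sys = 4200 h

4200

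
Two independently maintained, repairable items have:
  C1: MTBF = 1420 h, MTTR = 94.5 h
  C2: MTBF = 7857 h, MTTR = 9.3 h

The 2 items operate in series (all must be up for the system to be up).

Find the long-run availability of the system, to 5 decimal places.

A(C1) = MTBF/(MTBF+MTTR) = 1420/(1420+94.5) = 0.937603
A(C2) = MTBF/(MTBF+MTTR) = 7857/(7857+9.3) = 0.998818
Series availability: 0.937603 × 0.998818 = 0.93649

0.93649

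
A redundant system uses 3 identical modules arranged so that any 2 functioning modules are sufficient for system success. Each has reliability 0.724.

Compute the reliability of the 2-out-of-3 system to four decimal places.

R = Σ_{i=2}^{3} C(3,i) p^i (1−p)^{3−i} with p = 0.724
C(3,2)·0.724^2·0.276^1 = 0.434018
C(3,3)·0.724^3·0.276^0 = 0.379503
Sum = 0.8135

0.8135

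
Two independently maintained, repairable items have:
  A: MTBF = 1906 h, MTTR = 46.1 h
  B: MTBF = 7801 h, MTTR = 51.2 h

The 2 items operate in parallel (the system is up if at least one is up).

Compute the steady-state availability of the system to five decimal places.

A(A) = MTBF/(MTBF+MTTR) = 1906/(1906+46.1) = 0.976384
A(B) = MTBF/(MTBF+MTTR) = 7801/(7801+51.2) = 0.993480
Parallel availability: 1 − (1 − 0.976384)(1 − 0.993480) = 0.99985

0.99985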